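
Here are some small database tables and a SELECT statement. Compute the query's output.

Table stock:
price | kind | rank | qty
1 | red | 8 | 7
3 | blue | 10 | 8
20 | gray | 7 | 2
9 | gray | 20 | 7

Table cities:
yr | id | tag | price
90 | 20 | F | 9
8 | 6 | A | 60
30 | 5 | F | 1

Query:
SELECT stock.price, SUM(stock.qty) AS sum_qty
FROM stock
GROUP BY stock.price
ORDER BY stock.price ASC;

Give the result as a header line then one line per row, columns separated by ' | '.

After GROUP BY (4 rows):
stock.price | sum_qty
1 | 7
3 | 8
20 | 2
9 | 7
After ORDER BY (4 rows):
stock.price | sum_qty
1 | 7
3 | 8
9 | 7
20 | 2

== RESULT ==
stock.price | sum_qty
1 | 7
3 | 8
9 | 7
20 | 2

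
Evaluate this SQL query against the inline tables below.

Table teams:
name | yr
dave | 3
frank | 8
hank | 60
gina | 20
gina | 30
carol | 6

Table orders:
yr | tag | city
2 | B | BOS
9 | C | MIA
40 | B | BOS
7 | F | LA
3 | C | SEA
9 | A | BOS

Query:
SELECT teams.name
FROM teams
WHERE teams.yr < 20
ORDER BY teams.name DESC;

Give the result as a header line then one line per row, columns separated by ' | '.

== RESULT ==
teams.name
frank
dave
carol

Derivation:
After WHERE (3 rows):
teams.name | teams.yr
dave | 3
frank | 8
carol | 6
After SELECT (3 rows):
teams.name
dave
frank
carol
After ORDER BY (3 rows):
teams.name
frank
dave
carol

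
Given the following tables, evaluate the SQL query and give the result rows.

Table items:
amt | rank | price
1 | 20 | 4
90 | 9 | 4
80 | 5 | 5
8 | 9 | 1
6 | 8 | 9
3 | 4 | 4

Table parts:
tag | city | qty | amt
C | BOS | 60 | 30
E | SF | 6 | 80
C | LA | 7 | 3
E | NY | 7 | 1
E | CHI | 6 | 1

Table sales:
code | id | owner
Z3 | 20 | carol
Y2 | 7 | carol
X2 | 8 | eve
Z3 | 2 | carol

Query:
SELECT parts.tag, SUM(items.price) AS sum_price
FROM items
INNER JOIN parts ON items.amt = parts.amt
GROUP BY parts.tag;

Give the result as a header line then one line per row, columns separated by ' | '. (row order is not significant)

== RESULT ==
parts.tag | sum_price
E | 13
C | 4

Derivation:
After JOIN parts (4 rows):
items.amt | items.rank | items.price | parts.tag | parts.city | parts.qty | parts.amt
1 | 20 | 4 | E | NY | 7 | 1
1 | 20 | 4 | E | CHI | 6 | 1
80 | 5 | 5 | E | SF | 6 | 80
3 | 4 | 4 | C | LA | 7 | 3
After GROUP BY (2 rows):
parts.tag | sum_price
E | 13
C | 4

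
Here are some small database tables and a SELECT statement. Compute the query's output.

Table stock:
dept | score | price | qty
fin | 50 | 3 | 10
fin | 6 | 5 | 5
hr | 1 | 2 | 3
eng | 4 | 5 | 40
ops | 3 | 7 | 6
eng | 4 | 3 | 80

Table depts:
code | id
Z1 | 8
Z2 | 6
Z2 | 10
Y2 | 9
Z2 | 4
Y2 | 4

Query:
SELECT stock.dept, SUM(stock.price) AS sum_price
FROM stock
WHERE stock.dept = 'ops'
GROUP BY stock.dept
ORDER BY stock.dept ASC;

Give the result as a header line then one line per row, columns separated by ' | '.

After WHERE (1 rows):
stock.dept | stock.score | stock.price | stock.qty
ops | 3 | 7 | 6
After GROUP BY (1 rows):
stock.dept | sum_price
ops | 7
After ORDER BY (1 rows):
stock.dept | sum_price
ops | 7

== RESULT ==
stock.dept | sum_price
ops | 7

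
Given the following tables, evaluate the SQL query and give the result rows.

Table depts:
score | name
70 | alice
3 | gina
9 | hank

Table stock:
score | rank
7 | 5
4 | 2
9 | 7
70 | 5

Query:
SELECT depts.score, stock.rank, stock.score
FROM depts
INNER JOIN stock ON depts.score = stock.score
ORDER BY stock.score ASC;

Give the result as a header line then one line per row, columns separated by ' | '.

After JOIN stock (2 rows):
depts.score | depts.name | stock.score | stock.rank
70 | alice | 70 | 5
9 | hank | 9 | 7
After SELECT (2 rows):
depts.score | stock.rank | stock.score
70 | 5 | 70
9 | 7 | 9
After ORDER BY (2 rows):
depts.score | stock.rank | stock.score
9 | 7 | 9
70 | 5 | 70

== RESULT ==
depts.score | stock.rank | stock.score
9 | 7 | 9
70 | 5 | 70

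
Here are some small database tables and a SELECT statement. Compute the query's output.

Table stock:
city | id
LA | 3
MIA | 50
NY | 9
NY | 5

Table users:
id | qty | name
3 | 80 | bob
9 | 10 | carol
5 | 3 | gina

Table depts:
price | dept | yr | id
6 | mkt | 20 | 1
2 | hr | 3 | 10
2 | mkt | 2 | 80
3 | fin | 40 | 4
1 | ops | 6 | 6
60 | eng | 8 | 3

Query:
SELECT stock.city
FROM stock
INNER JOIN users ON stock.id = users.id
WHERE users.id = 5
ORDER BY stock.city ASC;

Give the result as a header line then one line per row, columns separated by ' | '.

== RESULT ==
stock.city
NY

Derivation:
After JOIN users (3 rows):
stock.city | stock.id | users.id | users.qty | users.name
LA | 3 | 3 | 80 | bob
NY | 9 | 9 | 10 | carol
NY | 5 | 5 | 3 | gina
After WHERE (1 rows):
stock.city | stock.id | users.id | users.qty | users.name
NY | 5 | 5 | 3 | gina
After SELECT (1 rows):
stock.city
NY
After ORDER BY (1 rows):
stock.city
NY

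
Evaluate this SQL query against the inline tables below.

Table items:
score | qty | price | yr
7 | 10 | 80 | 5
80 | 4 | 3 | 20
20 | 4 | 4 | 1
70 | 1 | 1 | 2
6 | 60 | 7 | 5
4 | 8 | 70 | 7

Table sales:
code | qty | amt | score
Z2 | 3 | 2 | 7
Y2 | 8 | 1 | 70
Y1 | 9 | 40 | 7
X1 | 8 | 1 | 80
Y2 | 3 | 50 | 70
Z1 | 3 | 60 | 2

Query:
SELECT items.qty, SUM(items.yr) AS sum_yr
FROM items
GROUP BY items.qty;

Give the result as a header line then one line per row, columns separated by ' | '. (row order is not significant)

After GROUP BY (5 rows):
items.qty | sum_yr
10 | 5
4 | 21
1 | 2
60 | 5
8 | 7

== RESULT ==
items.qty | sum_yr
10 | 5
4 | 21
1 | 2
60 | 5
8 | 7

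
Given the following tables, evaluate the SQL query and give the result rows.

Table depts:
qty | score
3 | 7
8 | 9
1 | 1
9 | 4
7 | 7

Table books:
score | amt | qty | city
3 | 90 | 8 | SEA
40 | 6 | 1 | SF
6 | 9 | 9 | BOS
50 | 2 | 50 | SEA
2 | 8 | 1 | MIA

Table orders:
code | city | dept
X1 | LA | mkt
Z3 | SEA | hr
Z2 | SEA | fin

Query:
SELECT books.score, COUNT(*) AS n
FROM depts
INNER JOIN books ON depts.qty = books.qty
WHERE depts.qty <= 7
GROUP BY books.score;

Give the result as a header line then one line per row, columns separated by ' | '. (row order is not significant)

== RESULT ==
books.score | n
40 | 1
2 | 1

Derivation:
After JOIN books (4 rows):
depts.qty | depts.score | books.score | books.amt | books.qty | books.city
8 | 9 | 3 | 90 | 8 | SEA
1 | 1 | 40 | 6 | 1 | SF
1 | 1 | 2 | 8 | 1 | MIA
9 | 4 | 6 | 9 | 9 | BOS
After WHERE (2 rows):
depts.qty | depts.score | books.score | books.amt | books.qty | books.city
1 | 1 | 40 | 6 | 1 | SF
1 | 1 | 2 | 8 | 1 | MIA
After GROUP BY (2 rows):
books.score | n
40 | 1
2 | 1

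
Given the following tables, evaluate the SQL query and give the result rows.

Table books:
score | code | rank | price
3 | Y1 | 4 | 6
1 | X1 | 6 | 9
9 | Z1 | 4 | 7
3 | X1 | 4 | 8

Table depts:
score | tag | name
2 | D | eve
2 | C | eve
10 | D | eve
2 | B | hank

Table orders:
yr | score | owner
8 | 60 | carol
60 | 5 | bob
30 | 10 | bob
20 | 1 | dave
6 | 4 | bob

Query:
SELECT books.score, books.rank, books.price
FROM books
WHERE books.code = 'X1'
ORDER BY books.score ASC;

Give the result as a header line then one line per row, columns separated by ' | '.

== RESULT ==
books.score | books.rank | books.price
1 | 6 | 9
3 | 4 | 8

Derivation:
After WHERE (2 rows):
books.score | books.code | books.rank | books.price
1 | X1 | 6 | 9
3 | X1 | 4 | 8
After SELECT (2 rows):
books.score | books.rank | books.price
1 | 6 | 9
3 | 4 | 8
After ORDER BY (2 rows):
books.score | books.rank | books.price
1 | 6 | 9
3 | 4 | 8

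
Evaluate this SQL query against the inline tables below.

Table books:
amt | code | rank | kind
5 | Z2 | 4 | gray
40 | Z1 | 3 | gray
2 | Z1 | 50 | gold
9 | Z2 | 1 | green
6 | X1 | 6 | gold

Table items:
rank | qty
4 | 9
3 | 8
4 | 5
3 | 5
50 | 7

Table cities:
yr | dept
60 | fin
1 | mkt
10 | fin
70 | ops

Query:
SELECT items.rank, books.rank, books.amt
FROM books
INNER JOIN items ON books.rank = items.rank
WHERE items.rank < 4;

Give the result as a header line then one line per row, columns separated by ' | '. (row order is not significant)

== RESULT ==
items.rank | books.rank | books.amt
3 | 3 | 40
3 | 3 | 40

Derivation:
After JOIN items (5 rows):
books.amt | books.code | books.rank | books.kind | items.rank | items.qty
5 | Z2 | 4 | gray | 4 | 9
5 | Z2 | 4 | gray | 4 | 5
40 | Z1 | 3 | gray | 3 | 8
40 | Z1 | 3 | gray | 3 | 5
2 | Z1 | 50 | gold | 50 | 7
After WHERE (2 rows):
books.amt | books.code | books.rank | books.kind | items.rank | items.qty
40 | Z1 | 3 | gray | 3 | 8
40 | Z1 | 3 | gray | 3 | 5
After SELECT (2 rows):
items.rank | books.rank | books.amt
3 | 3 | 40
3 | 3 | 40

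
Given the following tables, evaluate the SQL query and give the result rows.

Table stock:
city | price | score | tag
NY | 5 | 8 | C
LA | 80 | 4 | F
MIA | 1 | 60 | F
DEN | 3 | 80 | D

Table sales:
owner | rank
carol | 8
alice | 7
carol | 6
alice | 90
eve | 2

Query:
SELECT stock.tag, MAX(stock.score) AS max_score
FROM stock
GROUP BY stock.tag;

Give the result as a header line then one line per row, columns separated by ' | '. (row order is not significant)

After GROUP BY (3 rows):
stock.tag | max_score
C | 8
F | 60
D | 80

== RESULT ==
stock.tag | max_score
C | 8
F | 60
D | 80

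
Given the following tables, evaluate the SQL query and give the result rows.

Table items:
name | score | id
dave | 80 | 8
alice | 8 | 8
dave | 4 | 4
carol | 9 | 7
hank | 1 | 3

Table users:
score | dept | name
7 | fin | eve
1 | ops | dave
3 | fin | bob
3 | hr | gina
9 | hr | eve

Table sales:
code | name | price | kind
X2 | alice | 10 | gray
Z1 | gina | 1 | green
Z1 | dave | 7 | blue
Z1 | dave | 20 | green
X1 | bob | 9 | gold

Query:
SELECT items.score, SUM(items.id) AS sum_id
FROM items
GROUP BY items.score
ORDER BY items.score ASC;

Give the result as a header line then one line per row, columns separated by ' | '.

== RESULT ==
items.score | sum_id
1 | 3
4 | 4
8 | 8
9 | 7
80 | 8

Derivation:
After GROUP BY (5 rows):
items.score | sum_id
80 | 8
8 | 8
4 | 4
9 | 7
1 | 3
After ORDER BY (5 rows):
items.score | sum_id
1 | 3
4 | 4
8 | 8
9 | 7
80 | 8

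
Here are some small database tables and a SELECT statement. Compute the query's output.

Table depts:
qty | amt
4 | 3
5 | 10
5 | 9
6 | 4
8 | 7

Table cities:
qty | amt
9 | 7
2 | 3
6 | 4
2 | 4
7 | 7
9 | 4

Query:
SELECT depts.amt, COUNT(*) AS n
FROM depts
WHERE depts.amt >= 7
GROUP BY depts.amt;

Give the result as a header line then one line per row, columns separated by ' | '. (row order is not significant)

After WHERE (3 rows):
depts.qty | depts.amt
5 | 10
5 | 9
8 | 7
After GROUP BY (3 rows):
depts.amt | n
10 | 1
9 | 1
7 | 1

== RESULT ==
depts.amt | n
10 | 1
9 | 1
7 | 1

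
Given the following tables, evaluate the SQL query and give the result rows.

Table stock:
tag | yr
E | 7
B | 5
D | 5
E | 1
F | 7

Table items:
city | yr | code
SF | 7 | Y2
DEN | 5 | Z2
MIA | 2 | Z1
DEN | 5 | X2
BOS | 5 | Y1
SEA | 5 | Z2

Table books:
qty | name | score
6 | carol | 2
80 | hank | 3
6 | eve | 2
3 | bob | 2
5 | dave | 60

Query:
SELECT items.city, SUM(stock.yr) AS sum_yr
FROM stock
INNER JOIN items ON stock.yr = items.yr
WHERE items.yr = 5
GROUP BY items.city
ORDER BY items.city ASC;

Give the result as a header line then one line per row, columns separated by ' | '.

After JOIN items (10 rows):
stock.tag | stock.yr | items.city | items.yr | items.code
E | 7 | SF | 7 | Y2
B | 5 | DEN | 5 | Z2
B | 5 | DEN | 5 | X2
B | 5 | BOS | 5 | Y1
B | 5 | SEA | 5 | Z2
D | 5 | DEN | 5 | Z2
D | 5 | DEN | 5 | X2
D | 5 | BOS | 5 | Y1
D | 5 | SEA | 5 | Z2
F | 7 | SF | 7 | Y2
After WHERE (8 rows):
stock.tag | stock.yr | items.city | items.yr | items.code
B | 5 | DEN | 5 | Z2
B | 5 | DEN | 5 | X2
B | 5 | BOS | 5 | Y1
B | 5 | SEA | 5 | Z2
D | 5 | DEN | 5 | Z2
D | 5 | DEN | 5 | X2
D | 5 | BOS | 5 | Y1
D | 5 | SEA | 5 | Z2
After GROUP BY (3 rows):
items.city | sum_yr
DEN | 20
BOS | 10
SEA | 10
After ORDER BY (3 rows):
items.city | sum_yr
BOS | 10
DEN | 20
SEA | 10

== RESULT ==
items.city | sum_yr
BOS | 10
DEN | 20
SEA | 10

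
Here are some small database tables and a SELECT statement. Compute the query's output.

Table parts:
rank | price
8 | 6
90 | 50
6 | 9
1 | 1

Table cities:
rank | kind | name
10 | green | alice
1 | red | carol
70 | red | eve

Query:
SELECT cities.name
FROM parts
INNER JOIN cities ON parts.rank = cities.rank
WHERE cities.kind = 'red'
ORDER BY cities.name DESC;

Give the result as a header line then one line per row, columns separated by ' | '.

== RESULT ==
cities.name
carol

Derivation:
After JOIN cities (1 rows):
parts.rank | parts.price | cities.rank | cities.kind | cities.name
1 | 1 | 1 | red | carol
After WHERE (1 rows):
parts.rank | parts.price | cities.rank | cities.kind | cities.name
1 | 1 | 1 | red | carol
After SELECT (1 rows):
cities.name
carol
After ORDER BY (1 rows):
cities.name
carol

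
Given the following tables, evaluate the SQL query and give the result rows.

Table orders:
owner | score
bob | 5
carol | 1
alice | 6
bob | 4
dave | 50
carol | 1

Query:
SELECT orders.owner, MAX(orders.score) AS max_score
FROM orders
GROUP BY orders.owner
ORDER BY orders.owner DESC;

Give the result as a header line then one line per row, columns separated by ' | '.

== RESULT ==
orders.owner | max_score
dave | 50
carol | 1
bob | 5
alice | 6

Derivation:
After GROUP BY (4 rows):
orders.owner | max_score
bob | 5
carol | 1
alice | 6
dave | 50
After ORDER BY (4 rows):
orders.owner | max_score
dave | 50
carol | 1
bob | 5
alice | 6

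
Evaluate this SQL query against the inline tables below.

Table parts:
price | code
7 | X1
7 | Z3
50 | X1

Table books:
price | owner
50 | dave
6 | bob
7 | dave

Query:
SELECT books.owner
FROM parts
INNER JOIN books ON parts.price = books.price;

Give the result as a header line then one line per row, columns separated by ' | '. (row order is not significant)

== RESULT ==
books.owner
dave
dave
dave

Derivation:
After JOIN books (3 rows):
parts.price | parts.code | books.price | books.owner
7 | X1 | 7 | dave
7 | Z3 | 7 | dave
50 | X1 | 50 | dave
After SELECT (3 rows):
books.owner
dave
dave
dave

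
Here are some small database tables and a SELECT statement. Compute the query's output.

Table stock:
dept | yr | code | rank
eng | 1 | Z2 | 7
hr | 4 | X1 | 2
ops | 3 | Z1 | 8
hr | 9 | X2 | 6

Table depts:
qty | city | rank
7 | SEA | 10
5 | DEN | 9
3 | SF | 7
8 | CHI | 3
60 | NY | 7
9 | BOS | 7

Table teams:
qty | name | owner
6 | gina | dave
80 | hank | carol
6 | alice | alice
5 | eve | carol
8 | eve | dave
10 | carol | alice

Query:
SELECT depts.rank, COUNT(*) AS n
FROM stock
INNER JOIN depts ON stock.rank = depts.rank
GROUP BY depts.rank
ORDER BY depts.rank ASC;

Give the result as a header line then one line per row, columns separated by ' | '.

After JOIN depts (3 rows):
stock.dept | stock.yr | stock.code | stock.rank | depts.qty | depts.city | depts.rank
eng | 1 | Z2 | 7 | 3 | SF | 7
eng | 1 | Z2 | 7 | 60 | NY | 7
eng | 1 | Z2 | 7 | 9 | BOS | 7
After GROUP BY (1 rows):
depts.rank | n
7 | 3
After ORDER BY (1 rows):
depts.rank | n
7 | 3

== RESULT ==
depts.rank | n
7 | 3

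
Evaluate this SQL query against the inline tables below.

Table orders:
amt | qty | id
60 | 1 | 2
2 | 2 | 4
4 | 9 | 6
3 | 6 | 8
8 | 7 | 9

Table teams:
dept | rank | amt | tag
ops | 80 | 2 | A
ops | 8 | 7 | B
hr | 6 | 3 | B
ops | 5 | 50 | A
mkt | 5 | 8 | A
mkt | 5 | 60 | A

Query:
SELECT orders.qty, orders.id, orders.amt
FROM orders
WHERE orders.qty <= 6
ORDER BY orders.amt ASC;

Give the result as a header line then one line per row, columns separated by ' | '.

== RESULT ==
orders.qty | orders.id | orders.amt
2 | 4 | 2
6 | 8 | 3
1 | 2 | 60

Derivation:
After WHERE (3 rows):
orders.amt | orders.qty | orders.id
60 | 1 | 2
2 | 2 | 4
3 | 6 | 8
After SELECT (3 rows):
orders.qty | orders.id | orders.amt
1 | 2 | 60
2 | 4 | 2
6 | 8 | 3
After ORDER BY (3 rows):
orders.qty | orders.id | orders.amt
2 | 4 | 2
6 | 8 | 3
1 | 2 | 60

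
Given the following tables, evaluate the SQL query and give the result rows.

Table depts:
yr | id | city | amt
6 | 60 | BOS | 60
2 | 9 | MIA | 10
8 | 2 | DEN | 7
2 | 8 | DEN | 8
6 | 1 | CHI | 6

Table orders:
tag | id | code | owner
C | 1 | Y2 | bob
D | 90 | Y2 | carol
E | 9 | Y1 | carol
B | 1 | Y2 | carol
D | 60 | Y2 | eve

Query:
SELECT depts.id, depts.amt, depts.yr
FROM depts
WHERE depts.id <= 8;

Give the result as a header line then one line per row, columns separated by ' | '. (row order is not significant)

After WHERE (3 rows):
depts.yr | depts.id | depts.city | depts.amt
8 | 2 | DEN | 7
2 | 8 | DEN | 8
6 | 1 | CHI | 6
After SELECT (3 rows):
depts.id | depts.amt | depts.yr
2 | 7 | 8
8 | 8 | 2
1 | 6 | 6

== RESULT ==
depts.id | depts.amt | depts.yr
2 | 7 | 8
8 | 8 | 2
1 | 6 | 6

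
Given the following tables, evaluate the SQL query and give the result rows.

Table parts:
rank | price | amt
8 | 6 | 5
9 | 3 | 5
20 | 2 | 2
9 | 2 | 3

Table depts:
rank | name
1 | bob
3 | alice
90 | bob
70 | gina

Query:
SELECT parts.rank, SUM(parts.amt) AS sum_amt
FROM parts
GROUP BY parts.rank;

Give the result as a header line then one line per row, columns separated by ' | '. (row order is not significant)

== RESULT ==
parts.rank | sum_amt
8 | 5
9 | 8
20 | 2

Derivation:
After GROUP BY (3 rows):
parts.rank | sum_amt
8 | 5
9 | 8
20 | 2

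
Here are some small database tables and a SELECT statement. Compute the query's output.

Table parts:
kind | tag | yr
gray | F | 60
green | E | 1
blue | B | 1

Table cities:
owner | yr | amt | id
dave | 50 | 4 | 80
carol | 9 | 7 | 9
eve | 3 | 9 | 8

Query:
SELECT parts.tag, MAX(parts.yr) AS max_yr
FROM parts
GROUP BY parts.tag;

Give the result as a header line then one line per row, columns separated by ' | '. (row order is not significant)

After GROUP BY (3 rows):
parts.tag | max_yr
F | 60
E | 1
B | 1

== RESULT ==
parts.tag | max_yr
F | 60
E | 1
B | 1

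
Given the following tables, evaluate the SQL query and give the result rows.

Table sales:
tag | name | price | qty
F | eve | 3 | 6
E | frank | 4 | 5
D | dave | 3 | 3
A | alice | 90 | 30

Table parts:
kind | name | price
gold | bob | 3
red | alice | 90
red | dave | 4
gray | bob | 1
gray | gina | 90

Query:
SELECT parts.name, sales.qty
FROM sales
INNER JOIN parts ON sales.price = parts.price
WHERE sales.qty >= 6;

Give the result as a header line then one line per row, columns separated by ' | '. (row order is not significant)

== RESULT ==
parts.name | sales.qty
bob | 6
alice | 30
gina | 30

Derivation:
After JOIN parts (5 rows):
sales.tag | sales.name | sales.price | sales.qty | parts.kind | parts.name | parts.price
F | eve | 3 | 6 | gold | bob | 3
E | frank | 4 | 5 | red | dave | 4
D | dave | 3 | 3 | gold | bob | 3
A | alice | 90 | 30 | red | alice | 90
A | alice | 90 | 30 | gray | gina | 90
After WHERE (3 rows):
sales.tag | sales.name | sales.price | sales.qty | parts.kind | parts.name | parts.price
F | eve | 3 | 6 | gold | bob | 3
A | alice | 90 | 30 | red | alice | 90
A | alice | 90 | 30 | gray | gina | 90
After SELECT (3 rows):
parts.name | sales.qty
bob | 6
alice | 30
gina | 30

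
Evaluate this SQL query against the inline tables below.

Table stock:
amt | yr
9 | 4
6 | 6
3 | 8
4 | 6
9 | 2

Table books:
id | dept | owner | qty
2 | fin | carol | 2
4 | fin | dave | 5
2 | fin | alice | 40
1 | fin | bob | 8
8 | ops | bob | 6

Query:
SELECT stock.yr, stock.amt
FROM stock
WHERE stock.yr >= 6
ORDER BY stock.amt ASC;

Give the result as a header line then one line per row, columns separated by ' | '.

After WHERE (3 rows):
stock.amt | stock.yr
6 | 6
3 | 8
4 | 6
After SELECT (3 rows):
stock.yr | stock.amt
6 | 6
8 | 3
6 | 4
After ORDER BY (3 rows):
stock.yr | stock.amt
8 | 3
6 | 4
6 | 6

== RESULT ==
stock.yr | stock.amt
8 | 3
6 | 4
6 | 6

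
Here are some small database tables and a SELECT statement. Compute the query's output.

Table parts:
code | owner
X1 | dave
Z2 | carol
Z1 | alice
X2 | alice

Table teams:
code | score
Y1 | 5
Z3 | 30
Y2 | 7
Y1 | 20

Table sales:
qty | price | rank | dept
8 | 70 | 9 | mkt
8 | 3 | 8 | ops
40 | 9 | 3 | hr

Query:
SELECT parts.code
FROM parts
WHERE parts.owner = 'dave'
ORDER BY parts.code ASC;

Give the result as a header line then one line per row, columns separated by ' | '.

After WHERE (1 rows):
parts.code | parts.owner
X1 | dave
After SELECT (1 rows):
parts.code
X1
After ORDER BY (1 rows):
parts.code
X1

== RESULT ==
parts.code
X1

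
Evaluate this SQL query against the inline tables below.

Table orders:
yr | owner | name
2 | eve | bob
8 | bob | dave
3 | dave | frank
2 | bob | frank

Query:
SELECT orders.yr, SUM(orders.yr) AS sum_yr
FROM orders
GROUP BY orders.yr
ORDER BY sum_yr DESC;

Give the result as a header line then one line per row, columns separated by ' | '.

== RESULT ==
orders.yr | sum_yr
8 | 8
2 | 4
3 | 3

Derivation:
After GROUP BY (3 rows):
orders.yr | sum_yr
2 | 4
8 | 8
3 | 3
After ORDER BY (3 rows):
orders.yr | sum_yr
8 | 8
2 | 4
3 | 3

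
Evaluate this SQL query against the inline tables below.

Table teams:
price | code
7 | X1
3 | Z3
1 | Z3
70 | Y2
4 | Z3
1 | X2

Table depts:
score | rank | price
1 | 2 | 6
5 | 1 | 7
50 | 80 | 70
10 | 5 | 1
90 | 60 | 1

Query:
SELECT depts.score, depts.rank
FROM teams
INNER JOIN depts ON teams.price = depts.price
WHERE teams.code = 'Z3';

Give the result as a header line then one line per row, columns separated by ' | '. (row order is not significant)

== RESULT ==
depts.score | depts.rank
10 | 5
90 | 60

Derivation:
After JOIN depts (6 rows):
teams.price | teams.code | depts.score | depts.rank | depts.price
7 | X1 | 5 | 1 | 7
1 | Z3 | 10 | 5 | 1
1 | Z3 | 90 | 60 | 1
70 | Y2 | 50 | 80 | 70
1 | X2 | 10 | 5 | 1
1 | X2 | 90 | 60 | 1
After WHERE (2 rows):
teams.price | teams.code | depts.score | depts.rank | depts.price
1 | Z3 | 10 | 5 | 1
1 | Z3 | 90 | 60 | 1
After SELECT (2 rows):
depts.score | depts.rank
10 | 5
90 | 60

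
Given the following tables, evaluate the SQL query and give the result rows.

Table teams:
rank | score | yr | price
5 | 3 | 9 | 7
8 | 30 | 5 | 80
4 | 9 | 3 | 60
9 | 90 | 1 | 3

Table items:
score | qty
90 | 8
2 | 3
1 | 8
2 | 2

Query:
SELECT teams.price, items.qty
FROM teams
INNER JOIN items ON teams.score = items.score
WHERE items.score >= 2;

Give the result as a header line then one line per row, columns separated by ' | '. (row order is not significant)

== RESULT ==
teams.price | items.qty
3 | 8

Derivation:
After JOIN items (1 rows):
teams.rank | teams.score | teams.yr | teams.price | items.score | items.qty
9 | 90 | 1 | 3 | 90 | 8
After WHERE (1 rows):
teams.rank | teams.score | teams.yr | teams.price | items.score | items.qty
9 | 90 | 1 | 3 | 90 | 8
After SELECT (1 rows):
teams.price | items.qty
3 | 8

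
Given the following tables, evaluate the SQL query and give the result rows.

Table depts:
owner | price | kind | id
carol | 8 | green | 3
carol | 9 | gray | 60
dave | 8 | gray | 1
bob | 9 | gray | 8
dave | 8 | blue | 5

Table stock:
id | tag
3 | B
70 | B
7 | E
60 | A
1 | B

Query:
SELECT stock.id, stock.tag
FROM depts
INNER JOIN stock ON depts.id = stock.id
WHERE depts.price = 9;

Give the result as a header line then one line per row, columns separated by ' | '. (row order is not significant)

After JOIN stock (3 rows):
depts.owner | depts.price | depts.kind | depts.id | stock.id | stock.tag
carol | 8 | green | 3 | 3 | B
carol | 9 | gray | 60 | 60 | A
dave | 8 | gray | 1 | 1 | B
After WHERE (1 rows):
depts.owner | depts.price | depts.kind | depts.id | stock.id | stock.tag
carol | 9 | gray | 60 | 60 | A
After SELECT (1 rows):
stock.id | stock.tag
60 | A

== RESULT ==
stock.id | stock.tag
60 | A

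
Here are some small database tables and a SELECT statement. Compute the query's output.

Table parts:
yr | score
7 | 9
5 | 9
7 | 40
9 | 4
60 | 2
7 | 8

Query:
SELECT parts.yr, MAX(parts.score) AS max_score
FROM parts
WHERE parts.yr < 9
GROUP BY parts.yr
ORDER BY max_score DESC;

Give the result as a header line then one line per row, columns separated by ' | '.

== RESULT ==
parts.yr | max_score
7 | 40
5 | 9

Derivation:
After WHERE (4 rows):
parts.yr | parts.score
7 | 9
5 | 9
7 | 40
7 | 8
After GROUP BY (2 rows):
parts.yr | max_score
7 | 40
5 | 9
After ORDER BY (2 rows):
parts.yr | max_score
7 | 40
5 | 9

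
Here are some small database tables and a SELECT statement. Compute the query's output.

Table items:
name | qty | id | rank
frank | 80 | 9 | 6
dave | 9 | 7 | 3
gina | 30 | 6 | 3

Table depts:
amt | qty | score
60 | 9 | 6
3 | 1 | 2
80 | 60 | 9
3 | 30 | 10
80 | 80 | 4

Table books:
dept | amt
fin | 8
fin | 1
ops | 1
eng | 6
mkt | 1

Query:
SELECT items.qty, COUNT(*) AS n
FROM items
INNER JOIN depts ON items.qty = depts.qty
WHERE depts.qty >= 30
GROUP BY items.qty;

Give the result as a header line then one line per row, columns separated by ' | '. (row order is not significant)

== RESULT ==
items.qty | n
80 | 1
30 | 1

Derivation:
After JOIN depts (3 rows):
items.name | items.qty | items.id | items.rank | depts.amt | depts.qty | depts.score
frank | 80 | 9 | 6 | 80 | 80 | 4
dave | 9 | 7 | 3 | 60 | 9 | 6
gina | 30 | 6 | 3 | 3 | 30 | 10
After WHERE (2 rows):
items.name | items.qty | items.id | items.rank | depts.amt | depts.qty | depts.score
frank | 80 | 9 | 6 | 80 | 80 | 4
gina | 30 | 6 | 3 | 3 | 30 | 10
After GROUP BY (2 rows):
items.qty | n
80 | 1
30 | 1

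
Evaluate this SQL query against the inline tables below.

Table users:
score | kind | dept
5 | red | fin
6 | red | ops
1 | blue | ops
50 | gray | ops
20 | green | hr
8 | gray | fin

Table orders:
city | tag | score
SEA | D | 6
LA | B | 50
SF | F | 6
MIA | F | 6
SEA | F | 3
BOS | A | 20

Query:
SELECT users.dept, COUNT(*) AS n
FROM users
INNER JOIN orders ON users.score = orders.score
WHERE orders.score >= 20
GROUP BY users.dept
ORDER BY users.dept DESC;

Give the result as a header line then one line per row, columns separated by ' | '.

== RESULT ==
users.dept | n
ops | 1
hr | 1

Derivation:
After JOIN orders (5 rows):
users.score | users.kind | users.dept | orders.city | orders.tag | orders.score
6 | red | ops | SEA | D | 6
6 | red | ops | SF | F | 6
6 | red | ops | MIA | F | 6
50 | gray | ops | LA | B | 50
20 | green | hr | BOS | A | 20
After WHERE (2 rows):
users.score | users.kind | users.dept | orders.city | orders.tag | orders.score
50 | gray | ops | LA | B | 50
20 | green | hr | BOS | A | 20
After GROUP BY (2 rows):
users.dept | n
ops | 1
hr | 1
After ORDER BY (2 rows):
users.dept | n
ops | 1
hr | 1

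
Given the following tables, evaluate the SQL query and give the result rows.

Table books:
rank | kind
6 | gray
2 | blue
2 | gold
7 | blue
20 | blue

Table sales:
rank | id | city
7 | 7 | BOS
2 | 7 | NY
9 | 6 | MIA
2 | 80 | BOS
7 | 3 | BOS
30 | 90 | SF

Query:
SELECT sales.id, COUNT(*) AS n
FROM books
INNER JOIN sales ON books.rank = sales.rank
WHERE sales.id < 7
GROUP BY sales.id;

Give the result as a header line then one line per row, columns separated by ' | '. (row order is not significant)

After JOIN sales (6 rows):
books.rank | books.kind | sales.rank | sales.id | sales.city
2 | blue | 2 | 7 | NY
2 | blue | 2 | 80 | BOS
2 | gold | 2 | 7 | NY
2 | gold | 2 | 80 | BOS
7 | blue | 7 | 7 | BOS
7 | blue | 7 | 3 | BOS
After WHERE (1 rows):
books.rank | books.kind | sales.rank | sales.id | sales.city
7 | blue | 7 | 3 | BOS
After GROUP BY (1 rows):
sales.id | n
3 | 1

== RESULT ==
sales.id | n
3 | 1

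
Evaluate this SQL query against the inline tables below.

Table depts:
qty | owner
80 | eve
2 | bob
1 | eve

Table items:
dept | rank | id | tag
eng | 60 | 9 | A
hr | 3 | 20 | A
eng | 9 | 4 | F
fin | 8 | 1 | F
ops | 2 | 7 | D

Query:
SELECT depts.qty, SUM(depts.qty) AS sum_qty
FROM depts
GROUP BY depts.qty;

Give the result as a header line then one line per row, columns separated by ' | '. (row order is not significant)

== RESULT ==
depts.qty | sum_qty
80 | 80
2 | 2
1 | 1

Derivation:
After GROUP BY (3 rows):
depts.qty | sum_qty
80 | 80
2 | 2
1 | 1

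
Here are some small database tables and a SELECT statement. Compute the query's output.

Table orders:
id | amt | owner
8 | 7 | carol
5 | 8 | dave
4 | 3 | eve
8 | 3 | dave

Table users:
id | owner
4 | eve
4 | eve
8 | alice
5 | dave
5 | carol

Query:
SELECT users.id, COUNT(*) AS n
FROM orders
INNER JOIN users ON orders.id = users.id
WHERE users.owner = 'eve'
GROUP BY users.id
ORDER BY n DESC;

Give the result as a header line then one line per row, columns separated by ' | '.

After JOIN users (6 rows):
orders.id | orders.amt | orders.owner | users.id | users.owner
8 | 7 | carol | 8 | alice
5 | 8 | dave | 5 | dave
5 | 8 | dave | 5 | carol
4 | 3 | eve | 4 | eve
4 | 3 | eve | 4 | eve
8 | 3 | dave | 8 | alice
After WHERE (2 rows):
orders.id | orders.amt | orders.owner | users.id | users.owner
4 | 3 | eve | 4 | eve
4 | 3 | eve | 4 | eve
After GROUP BY (1 rows):
users.id | n
4 | 2
After ORDER BY (1 rows):
users.id | n
4 | 2

== RESULT ==
users.id | n
4 | 2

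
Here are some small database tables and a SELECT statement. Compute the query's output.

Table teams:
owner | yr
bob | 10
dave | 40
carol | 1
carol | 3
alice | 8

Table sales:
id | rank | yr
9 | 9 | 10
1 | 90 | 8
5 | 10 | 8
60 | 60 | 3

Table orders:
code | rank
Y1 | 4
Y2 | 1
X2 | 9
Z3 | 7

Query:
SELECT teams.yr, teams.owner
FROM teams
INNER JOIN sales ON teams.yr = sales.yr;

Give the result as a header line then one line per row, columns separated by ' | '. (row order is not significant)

== RESULT ==
teams.yr | teams.owner
10 | bob
3 | carol
8 | alice
8 | alice

Derivation:
After JOIN sales (4 rows):
teams.owner | teams.yr | sales.id | sales.rank | sales.yr
bob | 10 | 9 | 9 | 10
carol | 3 | 60 | 60 | 3
alice | 8 | 1 | 90 | 8
alice | 8 | 5 | 10 | 8
After SELECT (4 rows):
teams.yr | teams.owner
10 | bob
3 | carol
8 | alice
8 | alice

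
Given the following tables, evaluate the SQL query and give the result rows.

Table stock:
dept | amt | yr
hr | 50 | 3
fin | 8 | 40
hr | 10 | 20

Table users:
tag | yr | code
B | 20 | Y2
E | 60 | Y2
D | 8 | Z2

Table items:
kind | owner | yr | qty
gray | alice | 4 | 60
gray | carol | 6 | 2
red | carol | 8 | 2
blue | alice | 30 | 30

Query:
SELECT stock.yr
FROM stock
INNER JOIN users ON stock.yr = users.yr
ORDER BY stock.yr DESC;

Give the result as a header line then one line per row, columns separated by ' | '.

== RESULT ==
stock.yr
20

Derivation:
After JOIN users (1 rows):
stock.dept | stock.amt | stock.yr | users.tag | users.yr | users.code
hr | 10 | 20 | B | 20 | Y2
After SELECT (1 rows):
stock.yr
20
After ORDER BY (1 rows):
stock.yr
20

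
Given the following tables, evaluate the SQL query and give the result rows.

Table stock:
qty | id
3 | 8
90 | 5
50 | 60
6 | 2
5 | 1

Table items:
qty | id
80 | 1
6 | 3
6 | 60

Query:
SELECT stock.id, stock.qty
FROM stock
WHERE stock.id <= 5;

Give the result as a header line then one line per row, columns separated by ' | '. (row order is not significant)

After WHERE (3 rows):
stock.qty | stock.id
90 | 5
6 | 2
5 | 1
After SELECT (3 rows):
stock.id | stock.qty
5 | 90
2 | 6
1 | 5

== RESULT ==
stock.id | stock.qty
5 | 90
2 | 6
1 | 5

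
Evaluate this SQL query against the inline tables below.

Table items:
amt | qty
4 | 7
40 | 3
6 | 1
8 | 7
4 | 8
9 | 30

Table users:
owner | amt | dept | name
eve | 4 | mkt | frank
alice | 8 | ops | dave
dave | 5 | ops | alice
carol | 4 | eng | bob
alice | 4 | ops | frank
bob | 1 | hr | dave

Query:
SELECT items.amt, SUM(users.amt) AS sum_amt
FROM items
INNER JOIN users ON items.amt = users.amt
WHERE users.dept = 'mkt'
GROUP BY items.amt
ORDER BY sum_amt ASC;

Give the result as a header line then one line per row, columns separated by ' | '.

== RESULT ==
items.amt | sum_amt
4 | 8

Derivation:
After JOIN users (7 rows):
items.amt | items.qty | users.owner | users.amt | users.dept | users.name
4 | 7 | eve | 4 | mkt | frank
4 | 7 | carol | 4 | eng | bob
4 | 7 | alice | 4 | ops | frank
8 | 7 | alice | 8 | ops | dave
4 | 8 | eve | 4 | mkt | frank
4 | 8 | carol | 4 | eng | bob
4 | 8 | alice | 4 | ops | frank
After WHERE (2 rows):
items.amt | items.qty | users.owner | users.amt | users.dept | users.name
4 | 7 | eve | 4 | mkt | frank
4 | 8 | eve | 4 | mkt | frank
After GROUP BY (1 rows):
items.amt | sum_amt
4 | 8
After ORDER BY (1 rows):
items.amt | sum_amt
4 | 8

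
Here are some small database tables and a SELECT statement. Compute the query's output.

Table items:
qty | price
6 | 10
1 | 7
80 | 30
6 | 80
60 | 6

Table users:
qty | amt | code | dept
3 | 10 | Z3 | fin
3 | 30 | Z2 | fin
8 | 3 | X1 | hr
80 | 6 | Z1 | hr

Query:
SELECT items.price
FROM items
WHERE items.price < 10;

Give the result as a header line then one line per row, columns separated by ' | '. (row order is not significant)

== RESULT ==
items.price
7
6

Derivation:
After WHERE (2 rows):
items.qty | items.price
1 | 7
60 | 6
After SELECT (2 rows):
items.price
7
6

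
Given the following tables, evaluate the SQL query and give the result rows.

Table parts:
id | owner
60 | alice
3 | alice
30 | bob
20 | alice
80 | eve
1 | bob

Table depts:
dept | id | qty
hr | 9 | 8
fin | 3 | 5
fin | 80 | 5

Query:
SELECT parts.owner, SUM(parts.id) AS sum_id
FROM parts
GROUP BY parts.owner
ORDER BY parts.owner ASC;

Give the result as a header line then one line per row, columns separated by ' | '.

== RESULT ==
parts.owner | sum_id
alice | 83
bob | 31
eve | 80

Derivation:
After GROUP BY (3 rows):
parts.owner | sum_id
alice | 83
bob | 31
eve | 80
After ORDER BY (3 rows):
parts.owner | sum_id
alice | 83
bob | 31
eve | 80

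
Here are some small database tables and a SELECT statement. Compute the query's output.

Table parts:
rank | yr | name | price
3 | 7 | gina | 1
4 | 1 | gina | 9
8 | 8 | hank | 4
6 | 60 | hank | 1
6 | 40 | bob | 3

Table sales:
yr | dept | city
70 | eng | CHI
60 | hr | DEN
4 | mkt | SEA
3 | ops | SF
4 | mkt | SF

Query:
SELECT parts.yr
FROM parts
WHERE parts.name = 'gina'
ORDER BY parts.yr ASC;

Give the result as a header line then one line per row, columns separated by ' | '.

== RESULT ==
parts.yr
1
7

Derivation:
After WHERE (2 rows):
parts.rank | parts.yr | parts.name | parts.price
3 | 7 | gina | 1
4 | 1 | gina | 9
After SELECT (2 rows):
parts.yr
7
1
After ORDER BY (2 rows):
parts.yr
1
7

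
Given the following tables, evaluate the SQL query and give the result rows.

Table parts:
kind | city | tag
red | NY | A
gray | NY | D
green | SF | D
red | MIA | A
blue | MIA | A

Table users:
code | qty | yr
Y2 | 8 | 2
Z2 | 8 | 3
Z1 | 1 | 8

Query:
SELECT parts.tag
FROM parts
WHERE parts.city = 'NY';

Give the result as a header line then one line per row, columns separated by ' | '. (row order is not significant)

== RESULT ==
parts.tag
A
D

Derivation:
After WHERE (2 rows):
parts.kind | parts.city | parts.tag
red | NY | A
gray | NY | D
After SELECT (2 rows):
parts.tag
A
D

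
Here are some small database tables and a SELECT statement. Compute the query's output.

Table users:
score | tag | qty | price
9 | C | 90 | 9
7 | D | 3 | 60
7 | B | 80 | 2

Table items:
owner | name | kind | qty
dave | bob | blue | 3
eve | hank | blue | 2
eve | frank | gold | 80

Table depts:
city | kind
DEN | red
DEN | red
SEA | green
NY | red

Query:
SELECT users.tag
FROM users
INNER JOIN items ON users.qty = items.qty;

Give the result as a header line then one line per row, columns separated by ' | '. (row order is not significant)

After JOIN items (2 rows):
users.score | users.tag | users.qty | users.price | items.owner | items.name | items.kind | items.qty
7 | D | 3 | 60 | dave | bob | blue | 3
7 | B | 80 | 2 | eve | frank | gold | 80
After SELECT (2 rows):
users.tag
D
B

== RESULT ==
users.tag
D
B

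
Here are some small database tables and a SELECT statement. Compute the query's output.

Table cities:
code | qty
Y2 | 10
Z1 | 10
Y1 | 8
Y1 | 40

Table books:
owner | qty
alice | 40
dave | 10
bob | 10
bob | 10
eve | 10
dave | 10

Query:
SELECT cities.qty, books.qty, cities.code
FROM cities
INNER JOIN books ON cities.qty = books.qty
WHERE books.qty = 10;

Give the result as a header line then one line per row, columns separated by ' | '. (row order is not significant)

After JOIN books (11 rows):
cities.code | cities.qty | books.owner | books.qty
Y2 | 10 | dave | 10
Y2 | 10 | bob | 10
Y2 | 10 | bob | 10
Y2 | 10 | eve | 10
Y2 | 10 | dave | 10
Z1 | 10 | dave | 10
Z1 | 10 | bob | 10
Z1 | 10 | bob | 10
Z1 | 10 | eve | 10
Z1 | 10 | dave | 10
Y1 | 40 | alice | 40
After WHERE (10 rows):
cities.code | cities.qty | books.owner | books.qty
Y2 | 10 | dave | 10
Y2 | 10 | bob | 10
Y2 | 10 | bob | 10
Y2 | 10 | eve | 10
Y2 | 10 | dave | 10
Z1 | 10 | dave | 10
Z1 | 10 | bob | 10
Z1 | 10 | bob | 10
Z1 | 10 | eve | 10
Z1 | 10 | dave | 10
After SELECT (10 rows):
cities.qty | books.qty | cities.code
10 | 10 | Y2
10 | 10 | Y2
10 | 10 | Y2
10 | 10 | Y2
10 | 10 | Y2
10 | 10 | Z1
10 | 10 | Z1
10 | 10 | Z1
10 | 10 | Z1
10 | 10 | Z1

== RESULT ==
cities.qty | books.qty | cities.code
10 | 10 | Y2
10 | 10 | Y2
10 | 10 | Y2
10 | 10 | Y2
10 | 10 | Y2
10 | 10 | Z1
10 | 10 | Z1
10 | 10 | Z1
10 | 10 | Z1
10 | 10 | Z1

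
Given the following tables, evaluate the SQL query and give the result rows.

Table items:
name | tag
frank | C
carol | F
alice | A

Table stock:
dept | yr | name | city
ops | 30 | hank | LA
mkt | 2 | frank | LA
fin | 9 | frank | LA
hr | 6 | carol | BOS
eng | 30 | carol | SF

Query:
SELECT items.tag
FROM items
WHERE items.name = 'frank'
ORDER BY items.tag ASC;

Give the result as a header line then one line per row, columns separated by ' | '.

== RESULT ==
items.tag
C

Derivation:
After WHERE (1 rows):
items.name | items.tag
frank | C
After SELECT (1 rows):
items.tag
C
After ORDER BY (1 rows):
items.tag
C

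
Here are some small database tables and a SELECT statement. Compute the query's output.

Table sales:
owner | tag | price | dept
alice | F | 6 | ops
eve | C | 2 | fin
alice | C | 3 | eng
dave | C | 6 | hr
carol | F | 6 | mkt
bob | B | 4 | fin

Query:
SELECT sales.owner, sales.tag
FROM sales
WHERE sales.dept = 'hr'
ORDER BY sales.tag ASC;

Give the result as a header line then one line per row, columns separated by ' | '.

After WHERE (1 rows):
sales.owner | sales.tag | sales.price | sales.dept
dave | C | 6 | hr
After SELECT (1 rows):
sales.owner | sales.tag
dave | C
After ORDER BY (1 rows):
sales.owner | sales.tag
dave | C

== RESULT ==
sales.owner | sales.tag
dave | C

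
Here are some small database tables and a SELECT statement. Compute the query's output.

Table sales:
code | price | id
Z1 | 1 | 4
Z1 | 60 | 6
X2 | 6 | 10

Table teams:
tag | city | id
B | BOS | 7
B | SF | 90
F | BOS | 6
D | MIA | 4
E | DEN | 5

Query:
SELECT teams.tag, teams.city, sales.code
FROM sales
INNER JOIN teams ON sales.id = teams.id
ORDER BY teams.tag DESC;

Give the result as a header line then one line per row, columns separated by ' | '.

== RESULT ==
teams.tag | teams.city | sales.code
F | BOS | Z1
D | MIA | Z1

Derivation:
After JOIN teams (2 rows):
sales.code | sales.price | sales.id | teams.tag | teams.city | teams.id
Z1 | 1 | 4 | D | MIA | 4
Z1 | 60 | 6 | F | BOS | 6
After SELECT (2 rows):
teams.tag | teams.city | sales.code
D | MIA | Z1
F | BOS | Z1
After ORDER BY (2 rows):
teams.tag | teams.city | sales.code
F | BOS | Z1
D | MIA | Z1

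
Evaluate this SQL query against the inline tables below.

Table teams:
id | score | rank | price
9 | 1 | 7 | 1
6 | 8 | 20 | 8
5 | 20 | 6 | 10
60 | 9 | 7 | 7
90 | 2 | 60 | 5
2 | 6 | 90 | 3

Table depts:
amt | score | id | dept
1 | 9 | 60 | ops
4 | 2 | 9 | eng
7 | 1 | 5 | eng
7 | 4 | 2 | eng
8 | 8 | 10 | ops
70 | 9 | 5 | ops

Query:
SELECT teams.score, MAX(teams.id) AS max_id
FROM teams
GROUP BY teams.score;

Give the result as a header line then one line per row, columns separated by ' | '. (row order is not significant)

== RESULT ==
teams.score | max_id
1 | 9
8 | 6
20 | 5
9 | 60
2 | 90
6 | 2

Derivation:
After GROUP BY (6 rows):
teams.score | max_id
1 | 9
8 | 6
20 | 5
9 | 60
2 | 90
6 | 2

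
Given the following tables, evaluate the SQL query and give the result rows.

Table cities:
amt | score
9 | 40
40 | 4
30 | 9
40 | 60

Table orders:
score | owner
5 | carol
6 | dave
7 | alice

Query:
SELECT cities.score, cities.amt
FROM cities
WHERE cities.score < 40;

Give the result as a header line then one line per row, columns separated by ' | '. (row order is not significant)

== RESULT ==
cities.score | cities.amt
4 | 40
9 | 30

Derivation:
After WHERE (2 rows):
cities.amt | cities.score
40 | 4
30 | 9
After SELECT (2 rows):
cities.score | cities.amt
4 | 40
9 | 30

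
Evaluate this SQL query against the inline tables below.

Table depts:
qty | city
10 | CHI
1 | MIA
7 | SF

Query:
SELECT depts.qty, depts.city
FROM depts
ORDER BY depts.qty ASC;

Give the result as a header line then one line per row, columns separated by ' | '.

After SELECT (3 rows):
depts.qty | depts.city
10 | CHI
1 | MIA
7 | SF
After ORDER BY (3 rows):
depts.qty | depts.city
1 | MIA
7 | SF
10 | CHI

== RESULT ==
depts.qty | depts.city
1 | MIA
7 | SF
10 | CHI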